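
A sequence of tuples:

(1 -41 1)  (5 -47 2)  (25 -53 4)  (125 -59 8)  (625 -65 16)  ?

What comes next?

(3125 -71 32)

First entry: ×5 each step, so 1, 5, 25, 125, 625 → 3125.
Second entry: −6 each step; -41, -47, -53, -59, -65 → -71.
Third entry: ×2 each step, so 1, 2, 4, 8, 16 → 32.
Putting it together: (3125 -71 32).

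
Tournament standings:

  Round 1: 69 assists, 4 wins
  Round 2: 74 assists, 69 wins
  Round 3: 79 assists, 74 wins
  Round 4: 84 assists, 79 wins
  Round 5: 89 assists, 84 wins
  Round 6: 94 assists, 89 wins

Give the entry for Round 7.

For the assists, +5 each step: 69, 74, 79, 84, 89, 94 → 99.
For the wins, always the previous value of the assists: 4, 69, 74, 79, 84, 89 → 94.
Putting it together: 99 assists, 94 wins.

99 assists, 94 wins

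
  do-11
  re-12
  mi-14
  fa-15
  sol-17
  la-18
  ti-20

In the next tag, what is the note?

do

Note goes do, re, mi, fa, sol, la, ti → do (runs through the solfège scale do→ti).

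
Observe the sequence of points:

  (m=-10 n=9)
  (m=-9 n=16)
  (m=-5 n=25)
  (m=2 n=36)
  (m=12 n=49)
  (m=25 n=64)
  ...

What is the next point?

M — differences are 1, 4, 7, … (increasing by 3 each time): -10, -9, -5, 2, 12, 25 → 41.
N: 9, 16, 25, 36, 49, 64 → 81 (perfect squares: 3², 4², 5², …).
Putting it together: (m=41 n=81).

(m=41 n=81)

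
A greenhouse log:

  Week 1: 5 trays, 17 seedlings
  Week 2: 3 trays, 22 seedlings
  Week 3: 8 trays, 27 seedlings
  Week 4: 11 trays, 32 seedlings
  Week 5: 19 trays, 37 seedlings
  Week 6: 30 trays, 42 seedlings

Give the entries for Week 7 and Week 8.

49 trays, 47 seedlings; 79 trays, 52 seedlings

Trays: each term is the sum of the two before it; 5, 3, 8, 11, 19, 30 → 49 → 79.
Seedlings goes 17, 22, 27, 32, 37, 42 → 47 → 52 (+5 each step).
Putting the parts together: 49 trays, 47 seedlings and then 79 trays, 52 seedlings.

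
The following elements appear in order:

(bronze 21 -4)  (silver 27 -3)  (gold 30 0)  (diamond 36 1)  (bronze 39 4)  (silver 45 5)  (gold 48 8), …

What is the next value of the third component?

9

Rank: bronze, silver, gold, diamond, bronze, silver, gold → diamond (repeats bronze → silver → gold → diamond).
Second component goes 21, 27, 30, 36, 39, 45, 48 → 54 (alternating steps +6, +3, +6, +3, …).
Third component: alternating steps +1, +3, +1, +3, …; -4, -3, 0, 1, 4, 5, 8 → 9.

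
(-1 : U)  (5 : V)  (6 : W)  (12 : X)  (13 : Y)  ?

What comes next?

(19 : Z)

First part: alternating steps +6, +1, +6, +1, …, so -1, 5, 6, 12, 13 → 19.
Letter — letters move forward 1 place in the alphabet: U, V, W, X, Y → Z.
So the next point is (19 : Z).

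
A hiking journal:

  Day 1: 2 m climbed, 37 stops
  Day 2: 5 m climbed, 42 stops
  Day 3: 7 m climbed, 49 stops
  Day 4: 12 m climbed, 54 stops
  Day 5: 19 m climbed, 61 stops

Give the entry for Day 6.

M climbed goes 2, 5, 7, 12, 19 → 31 (each term is the sum of the two before it).
Stops — alternating steps +5, +7, +5, +7, …: 37, 42, 49, 54, 61 → 66.
Putting it together: 31 m climbed, 66 stops.

31 m climbed, 66 stops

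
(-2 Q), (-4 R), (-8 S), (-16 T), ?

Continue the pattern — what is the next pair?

First component — ×2 each step: -2, -4, -8, -16 → -32.
For the letter, letters move forward 1 place in the alphabet: Q, R, S, T → U.
Putting it together: (-32 U).

(-32 U)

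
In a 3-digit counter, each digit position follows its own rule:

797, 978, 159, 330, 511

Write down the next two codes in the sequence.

792, 973

For the first digit, +2 each step, mod 10: 7, 9, 1, 3, 5 → 7 → 9.
Second digit: −2 each step, mod 10; 9, 7, 5, 3, 1 → 9 → 7.
Third digit — +1 each step, mod 10: 7, 8, 9, 0, 1 → 2 → 3.
So the next two codes are 792 and 973.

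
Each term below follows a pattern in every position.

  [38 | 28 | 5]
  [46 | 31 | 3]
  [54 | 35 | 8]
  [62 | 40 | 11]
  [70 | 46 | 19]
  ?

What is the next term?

First component: +8 each step, so 38, 46, 54, 62, 70 → 78.
Second component: 28, 31, 35, 40, 46 → 53 (differences are 3, 4, 5, … (increasing by 1 each time)).
For the third component, each term is the sum of the two before it: 5, 3, 8, 11, 19 → 30.
So the next term is [78 | 53 | 30].

[78 | 53 | 30]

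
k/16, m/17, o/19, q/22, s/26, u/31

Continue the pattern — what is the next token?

w/37

Letter: k, m, o, q, s, u → w (letters move forward 2 places in the alphabet).
Second component — differences are 1, 2, 3, … (increasing by 1 each time): 16, 17, 19, 22, 26, 31 → 37.
So the next token is w/37.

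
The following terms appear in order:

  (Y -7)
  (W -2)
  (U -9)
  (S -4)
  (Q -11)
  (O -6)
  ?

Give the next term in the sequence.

(M -13)

Letter: letters move back 2 places in the alphabet; Y, W, U, S, Q, O → M.
Second slot — alternating steps +5, −7, +5, −7, …: -7, -2, -9, -4, -11, -6 → -13.
Putting it together: (M -13).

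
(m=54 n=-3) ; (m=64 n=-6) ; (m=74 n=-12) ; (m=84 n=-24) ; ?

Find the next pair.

(m=94 n=-48)

For the m, +10 each step: 54, 64, 74, 84 → 94.
N: ×2 each step, so -3, -6, -12, -24 → -48.
Putting it together: (m=94 n=-48).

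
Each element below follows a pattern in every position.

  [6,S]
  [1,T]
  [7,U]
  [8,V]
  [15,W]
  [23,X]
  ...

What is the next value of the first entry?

38

First entry — each term is the sum of the two before it: 6, 1, 7, 8, 15, 23 → 38.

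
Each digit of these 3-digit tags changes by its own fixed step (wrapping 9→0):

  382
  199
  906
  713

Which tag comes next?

520

First digit goes 3, 1, 9, 7 → 5 (−2 each step, mod 10).
For the second digit, +1 each step, mod 10: 8, 9, 0, 1 → 2.
Third digit: −3 each step, mod 10; 2, 9, 6, 3 → 0.
Combining the parts gives 520.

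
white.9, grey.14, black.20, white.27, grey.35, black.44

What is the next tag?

white.54

For the shade, repeats white → grey → black: white, grey, black, white, grey, black → white.
Second component: differences are 5, 6, 7, … (increasing by 1 each time), so 9, 14, 20, 27, 35, 44 → 54.
Putting it together: white.54.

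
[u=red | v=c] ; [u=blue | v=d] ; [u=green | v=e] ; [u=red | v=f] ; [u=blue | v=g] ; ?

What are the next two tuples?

U — repeats red → blue → green: red, blue, green, red, blue → green → red.
V: letters move forward 1 place in the alphabet; c, d, e, f, g → h → i.
So the next two tuples are [u=green | v=h] and [u=red | v=i].

[u=green | v=h], [u=red | v=i]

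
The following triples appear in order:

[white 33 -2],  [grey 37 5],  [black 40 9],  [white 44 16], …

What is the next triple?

Shade: repeats white → grey → black; white, grey, black, white → grey.
Second part goes 33, 37, 40, 44 → 47 (alternating steps +4, +3, +4, +3, …).
Third part: alternating steps +7, +4, +7, +4, …, so -2, 5, 9, 16 → 20.
Putting it together: [grey 47 20].

[grey 47 20]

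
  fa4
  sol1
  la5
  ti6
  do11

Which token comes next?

re17

Note goes fa, sol, la, ti, do → re (runs through the solfège scale do→ti).
Second component: each term is the sum of the two before it; 4, 1, 5, 6, 11 → 17.
Putting it together: re17.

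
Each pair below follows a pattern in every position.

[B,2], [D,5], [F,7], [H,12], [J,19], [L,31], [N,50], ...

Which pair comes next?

Letter goes B, D, F, H, J, L, N → P (letters move forward 2 places in the alphabet).
Second part: 2, 5, 7, 12, 19, 31, 50 → 81 (each term is the sum of the two before it).
So the next pair is [P,81].

[P,81]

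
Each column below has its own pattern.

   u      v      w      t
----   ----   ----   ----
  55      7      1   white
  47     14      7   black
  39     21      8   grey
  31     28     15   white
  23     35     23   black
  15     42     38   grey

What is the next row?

Column u: −8 each step; 55, 47, 39, 31, 23, 15 → 7.
Column v goes 7, 14, 21, 28, 35, 42 → 49 (+7 each step).
Column w goes 1, 7, 8, 15, 23, 38 → 61 (each term is the sum of the two before it).
Column t: repeats white → black → grey, so white, black, grey, white, black, grey → white.
Combining the parts gives 7  49  61  white.

7  49  61  white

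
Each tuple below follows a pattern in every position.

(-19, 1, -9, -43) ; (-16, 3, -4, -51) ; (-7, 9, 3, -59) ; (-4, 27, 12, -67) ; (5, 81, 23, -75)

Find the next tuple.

First entry — alternating steps +3, +9, +3, +9, …: -19, -16, -7, -4, 5 → 8.
Second entry: 1, 3, 9, 27, 81 → 243 (×3 each step).
Third entry: -9, -4, 3, 12, 23 → 36 (differences are 5, 7, 9, … (increasing by 2 each time)).
Fourth entry goes -43, -51, -59, -67, -75 → -83 (−8 each step).
Combining the parts gives (8, 243, 36, -83).

(8, 243, 36, -83)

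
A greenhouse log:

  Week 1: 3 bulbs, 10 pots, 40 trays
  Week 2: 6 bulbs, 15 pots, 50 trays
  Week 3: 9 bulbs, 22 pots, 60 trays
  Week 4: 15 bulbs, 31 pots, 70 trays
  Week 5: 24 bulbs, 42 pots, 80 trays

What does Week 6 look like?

39 bulbs, 55 pots, 90 trays

Bulbs: 3, 6, 9, 15, 24 → 39 (each term is the sum of the two before it).
Pots: differences are 5, 7, 9, … (increasing by 2 each time); 10, 15, 22, 31, 42 → 55.
Trays — +10 each step: 40, 50, 60, 70, 80 → 90.
Putting it together: 39 bulbs, 55 pots, 90 trays.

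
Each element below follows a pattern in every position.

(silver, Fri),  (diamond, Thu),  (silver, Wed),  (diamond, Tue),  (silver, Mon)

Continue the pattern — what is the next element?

(diamond, Sun)

Rank: alternates silver ↔ diamond; silver, diamond, silver, diamond, silver → diamond.
Day: runs backward through the weekdays Mon→Sun; Fri, Thu, Wed, Tue, Mon → Sun.
Combining the parts gives (diamond, Sun).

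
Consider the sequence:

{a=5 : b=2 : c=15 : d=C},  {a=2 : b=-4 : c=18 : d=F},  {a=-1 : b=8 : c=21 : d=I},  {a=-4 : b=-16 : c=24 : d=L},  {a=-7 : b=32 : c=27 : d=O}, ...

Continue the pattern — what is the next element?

A: −3 each step, so 5, 2, -1, -4, -7 → -10.
B: 2, -4, 8, -16, 32 → -64 (×(-2) each step).
C: together with the a always sums to 20, so 15, 18, 21, 24, 27 → 30.
D: C, F, I, L, O → R (letters move forward 3 places in the alphabet).
Putting it together: {a=-10 : b=-64 : c=30 : d=R}.

{a=-10 : b=-64 : c=30 : d=R}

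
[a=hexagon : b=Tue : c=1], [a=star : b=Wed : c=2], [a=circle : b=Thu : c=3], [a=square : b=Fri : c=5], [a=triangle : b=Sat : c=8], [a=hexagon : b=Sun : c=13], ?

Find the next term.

[a=star : b=Mon : c=21]

A: hexagon, star, circle, square, triangle, hexagon → star (repeats hexagon → star → circle → square → triangle).
B: runs through the weekdays Mon→Sun; Tue, Wed, Thu, Fri, Sat, Sun → Mon.
C: 1, 2, 3, 5, 8, 13 → 21 (each term is the sum of the two before it).
Combining the parts gives [a=star : b=Mon : c=21].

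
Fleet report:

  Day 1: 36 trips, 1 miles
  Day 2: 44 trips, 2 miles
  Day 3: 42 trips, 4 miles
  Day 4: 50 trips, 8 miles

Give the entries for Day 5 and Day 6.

Trips — alternating steps +8, −2, +8, −2, …: 36, 44, 42, 50 → 48 → 56.
Miles goes 1, 2, 4, 8 → 16 → 32 (×2 each step).
Putting the parts together: 48 trips, 16 miles and then 56 trips, 32 miles.

48 trips, 16 miles; 56 trips, 32 miles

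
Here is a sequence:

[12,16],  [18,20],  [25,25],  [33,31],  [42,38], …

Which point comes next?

First part goes 12, 18, 25, 33, 42 → 52 (differences are 6, 7, 8, … (increasing by 1 each time)).
Second part: differences are 4, 5, 6, … (increasing by 1 each time), so 16, 20, 25, 31, 38 → 46.
So the next point is [52,46].

[52,46]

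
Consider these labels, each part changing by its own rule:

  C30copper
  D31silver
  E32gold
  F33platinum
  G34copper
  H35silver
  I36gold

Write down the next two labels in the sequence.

J37platinum then K38copper

Letter goes C, D, E, F, G, H, I → J → K (letters move forward 1 place in the alphabet).
Second component: +1 each step; 30, 31, 32, 33, 34, 35, 36 → 37 → 38.
For the metal, repeats copper → silver → gold → platinum: copper, silver, gold, platinum, copper, silver, gold → platinum → copper.
Putting the parts together: J37platinum and then K38copper.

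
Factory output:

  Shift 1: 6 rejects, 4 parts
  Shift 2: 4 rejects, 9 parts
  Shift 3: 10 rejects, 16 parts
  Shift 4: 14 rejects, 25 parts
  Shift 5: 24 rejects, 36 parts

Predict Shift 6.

38 rejects, 49 parts

Rejects: 6, 4, 10, 14, 24 → 38 (each term is the sum of the two before it).
Parts: perfect squares: 2², 3², 4², …, so 4, 9, 16, 25, 36 → 49.
Combining the parts gives 38 rejects, 49 parts.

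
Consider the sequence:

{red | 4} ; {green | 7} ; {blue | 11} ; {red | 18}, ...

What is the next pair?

Colour: repeats red → green → blue; red, green, blue, red → green.
For the second slot, each term is the sum of the two before it: 4, 7, 11, 18 → 29.
Putting it together: {green | 29}.

{green | 29}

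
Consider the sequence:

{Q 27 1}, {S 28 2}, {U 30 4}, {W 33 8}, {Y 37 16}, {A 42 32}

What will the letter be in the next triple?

C

Letter: Q, S, U, W, Y, A → C (letters move forward 2 places in the alphabet, wrapping Z→A).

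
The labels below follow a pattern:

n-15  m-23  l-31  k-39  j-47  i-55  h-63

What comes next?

Letter — letters move back 1 place in the alphabet: n, m, l, k, j, i, h → g.
Second component: 15, 23, 31, 39, 47, 55, 63 → 71 (+8 each step).
Putting it together: g-71.

g-71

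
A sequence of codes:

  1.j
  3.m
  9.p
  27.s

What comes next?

First component: ×3 each step; 1, 3, 9, 27 → 81.
Letter — letters move forward 3 places in the alphabet: j, m, p, s → v.
Combining the parts gives 81.v.

81.v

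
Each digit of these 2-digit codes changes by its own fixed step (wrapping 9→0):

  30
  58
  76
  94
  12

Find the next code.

First digit — +2 each step, mod 10: 3, 5, 7, 9, 1 → 3.
Second digit — −2 each step, mod 10: 0, 8, 6, 4, 2 → 0.
Combining the parts gives 30.

30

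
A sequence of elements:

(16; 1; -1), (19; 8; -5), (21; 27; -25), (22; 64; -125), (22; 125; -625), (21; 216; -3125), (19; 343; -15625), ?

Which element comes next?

(16; 512; -78125)

First entry: 16, 19, 21, 22, 22, 21, 19 → 16 (differences are 3, 2, 1, … (decreasing by 1 each time)).
For the second entry, perfect cubes: 1³, 2³, 3³, …: 1, 8, 27, 64, 125, 216, 343 → 512.
Third entry goes -1, -5, -25, -125, -625, -3125, -15625 → -78125 (×5 each step).
So the next element is (16; 512; -78125).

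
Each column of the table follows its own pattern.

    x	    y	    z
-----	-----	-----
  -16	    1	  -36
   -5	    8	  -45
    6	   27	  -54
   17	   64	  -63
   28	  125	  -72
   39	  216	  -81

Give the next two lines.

For the column x, +11 each step: -16, -5, 6, 17, 28, 39 → 50 → 61.
Column y: perfect cubes: 1³, 2³, 3³, …; 1, 8, 27, 64, 125, 216 → 343 → 512.
Column z: -36, -45, -54, -63, -72, -81 → -90 → -99 (−9 each step).
Putting the parts together: 50  343  -90 and then 61  512  -99.

50  343  -90; 61  512  -99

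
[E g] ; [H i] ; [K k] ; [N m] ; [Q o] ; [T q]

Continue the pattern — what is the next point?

[W s]

First letter goes E, H, K, N, Q, T → W (letters move forward 3 places in the alphabet).
Second letter — letters move forward 2 places in the alphabet: g, i, k, m, o, q → s.
So the next point is [W s].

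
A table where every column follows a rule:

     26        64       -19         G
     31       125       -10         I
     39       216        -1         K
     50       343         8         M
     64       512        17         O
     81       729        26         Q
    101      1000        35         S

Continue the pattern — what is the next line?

First component: differences are 5, 8, 11, … (increasing by 3 each time), so 26, 31, 39, 50, 64, 81, 101 → 124.
Second component goes 64, 125, 216, 343, 512, 729, 1000 → 1331 (perfect cubes: 4³, 5³, 6³, …).
Third component: +9 each step, so -19, -10, -1, 8, 17, 26, 35 → 44.
Letter: G, I, K, M, O, Q, S → U (letters move forward 2 places in the alphabet).
Putting it together: 124  1331  44  U.

124  1331  44  U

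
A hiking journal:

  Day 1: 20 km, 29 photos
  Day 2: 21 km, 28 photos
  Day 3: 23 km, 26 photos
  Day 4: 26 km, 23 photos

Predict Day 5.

Km — differences are 1, 2, 3, … (increasing by 1 each time): 20, 21, 23, 26 → 30.
Photos: together with the km always sums to 49; 29, 28, 26, 23 → 19.
So the next line is 30 km, 19 photos.

30 km, 19 photos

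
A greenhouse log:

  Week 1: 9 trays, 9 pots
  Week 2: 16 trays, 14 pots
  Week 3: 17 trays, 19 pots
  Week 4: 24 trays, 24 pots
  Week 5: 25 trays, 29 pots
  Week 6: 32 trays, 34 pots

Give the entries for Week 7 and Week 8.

33 trays, 39 pots; 40 trays, 44 pots

For the trays, alternating steps +7, +1, +7, +1, …: 9, 16, 17, 24, 25, 32 → 33 → 40.
Pots: 9, 14, 19, 24, 29, 34 → 39 → 44 (+5 each step).
Putting the parts together: 33 trays, 39 pots and then 40 trays, 44 pots.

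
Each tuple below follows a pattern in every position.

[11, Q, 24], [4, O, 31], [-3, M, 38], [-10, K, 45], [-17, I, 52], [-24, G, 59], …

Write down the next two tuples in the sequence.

First part: 11, 4, -3, -10, -17, -24 → -31 → -38 (−7 each step).
For the letter, letters move back 2 places in the alphabet: Q, O, M, K, I, G → E → C.
Third part: 24, 31, 38, 45, 52, 59 → 66 → 73 (together with the first part always sums to 35).
Putting the parts together: [-31, E, 66] and then [-38, C, 73].

[-31, E, 66], [-38, C, 73]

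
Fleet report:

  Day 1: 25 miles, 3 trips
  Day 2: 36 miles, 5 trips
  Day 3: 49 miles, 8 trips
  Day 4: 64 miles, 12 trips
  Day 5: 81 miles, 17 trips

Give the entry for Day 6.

Miles — perfect squares: 5², 6², 7², …: 25, 36, 49, 64, 81 → 100.
Trips: differences are 2, 3, 4, … (increasing by 1 each time); 3, 5, 8, 12, 17 → 23.
Putting it together: 100 miles, 23 trips.

100 miles, 23 trips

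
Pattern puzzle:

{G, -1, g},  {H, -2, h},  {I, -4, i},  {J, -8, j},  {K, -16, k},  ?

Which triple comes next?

First letter: letters move forward 1 place in the alphabet; G, H, I, J, K → L.
Second part: ×2 each step; -1, -2, -4, -8, -16 → -32.
Second letter — letters move forward 1 place in the alphabet: g, h, i, j, k → l.
Putting it together: {L, -32, l}.

{L, -32, l}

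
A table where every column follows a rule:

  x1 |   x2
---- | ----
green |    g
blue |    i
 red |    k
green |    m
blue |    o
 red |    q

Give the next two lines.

green  s; blue  u

Column x1 — repeats green → blue → red: green, blue, red, green, blue, red → green → blue.
For the column x2, letters move forward 2 places in the alphabet: g, i, k, m, o, q → s → u.
Putting the parts together: green  s and then blue  u.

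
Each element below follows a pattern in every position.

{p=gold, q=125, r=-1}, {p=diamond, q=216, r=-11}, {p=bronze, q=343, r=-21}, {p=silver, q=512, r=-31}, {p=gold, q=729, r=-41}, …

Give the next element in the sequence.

{p=diamond, q=1000, r=-51}

P: repeats gold → diamond → bronze → silver; gold, diamond, bronze, silver, gold → diamond.
Q: 125, 216, 343, 512, 729 → 1000 (perfect cubes: 5³, 6³, 7³, …).
R: −10 each step; -1, -11, -21, -31, -41 → -51.
Putting it together: {p=diamond, q=1000, r=-51}.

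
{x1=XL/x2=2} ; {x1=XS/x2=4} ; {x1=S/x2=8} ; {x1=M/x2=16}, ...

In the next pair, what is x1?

L

X1: runs through clothing sizes XS→XL; XL, XS, S, M → L.
For the x2, ×2 each step: 2, 4, 8, 16 → 32.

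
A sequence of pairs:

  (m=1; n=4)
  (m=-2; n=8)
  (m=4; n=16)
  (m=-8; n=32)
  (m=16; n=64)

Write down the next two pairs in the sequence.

(m=-32; n=128), (m=64; n=256)

M: ×(-2) each step, so 1, -2, 4, -8, 16 → -32 → 64.
N: ×2 each step, so 4, 8, 16, 32, 64 → 128 → 256.
Putting the parts together: (m=-32; n=128) and then (m=64; n=256).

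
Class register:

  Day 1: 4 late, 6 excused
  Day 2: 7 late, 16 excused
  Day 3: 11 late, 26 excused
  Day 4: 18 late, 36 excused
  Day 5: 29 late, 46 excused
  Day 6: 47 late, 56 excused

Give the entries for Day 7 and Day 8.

76 late, 66 excused; 123 late, 76 excused

Late: each term is the sum of the two before it, so 4, 7, 11, 18, 29, 47 → 76 → 123.
Excused — +10 each step: 6, 16, 26, 36, 46, 56 → 66 → 76.
So the next two records are 76 late, 66 excused and 123 late, 76 excused.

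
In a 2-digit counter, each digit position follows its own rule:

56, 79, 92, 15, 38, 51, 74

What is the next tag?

97

First digit: 5, 7, 9, 1, 3, 5, 7 → 9 (+2 each step, mod 10).
For the second digit, +3 each step, mod 10: 6, 9, 2, 5, 8, 1, 4 → 7.
So the next tag is 97.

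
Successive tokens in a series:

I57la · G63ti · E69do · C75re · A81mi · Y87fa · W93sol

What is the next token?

U99la

Letter — letters move back 2 places in the alphabet, wrapping A→Z: I, G, E, C, A, Y, W → U.
Second component: 57, 63, 69, 75, 81, 87, 93 → 99 (+6 each step).
Note: runs through the solfège scale do→ti; la, ti, do, re, mi, fa, sol → la.
So the next token is U99la.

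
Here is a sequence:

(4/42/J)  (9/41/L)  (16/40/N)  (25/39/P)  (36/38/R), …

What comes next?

For the first component, perfect squares: 2², 3², 4², …: 4, 9, 16, 25, 36 → 49.
Second component: −1 each step; 42, 41, 40, 39, 38 → 37.
Letter: letters move forward 2 places in the alphabet; J, L, N, P, R → T.
Putting it together: (49/37/T).

(49/37/T)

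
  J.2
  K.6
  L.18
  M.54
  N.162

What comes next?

O.486

Letter: letters move forward 1 place in the alphabet, so J, K, L, M, N → O.
Second component goes 2, 6, 18, 54, 162 → 486 (×3 each step).
So the next token is O.486.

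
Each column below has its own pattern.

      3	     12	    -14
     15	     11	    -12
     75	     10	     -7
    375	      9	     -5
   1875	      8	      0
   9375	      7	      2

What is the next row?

First component: 3, 15, 75, 375, 1875, 9375 → 46875 (×5 each step).
Second component: −1 each step; 12, 11, 10, 9, 8, 7 → 6.
For the third component, alternating steps +2, +5, +2, +5, …: -14, -12, -7, -5, 0, 2 → 7.
So the next row is 46875  6  7.

46875  6  7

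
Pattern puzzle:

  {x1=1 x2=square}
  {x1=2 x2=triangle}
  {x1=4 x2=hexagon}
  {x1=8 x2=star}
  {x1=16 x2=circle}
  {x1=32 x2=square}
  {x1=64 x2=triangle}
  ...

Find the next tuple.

X1: 1, 2, 4, 8, 16, 32, 64 → 128 (×2 each step).
For the x2, repeats square → triangle → hexagon → star → circle: square, triangle, hexagon, star, circle, square, triangle → hexagon.
Combining the parts gives {x1=128 x2=hexagon}.

{x1=128 x2=hexagon}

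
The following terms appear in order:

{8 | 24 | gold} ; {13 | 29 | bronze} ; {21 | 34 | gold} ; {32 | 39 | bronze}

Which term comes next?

First component: differences are 5, 8, 11, … (increasing by 3 each time), so 8, 13, 21, 32 → 46.
Second component — +5 each step: 24, 29, 34, 39 → 44.
For the rank, alternates gold ↔ bronze: gold, bronze, gold, bronze → gold.
Combining the parts gives {46 | 44 | gold}.

{46 | 44 | gold}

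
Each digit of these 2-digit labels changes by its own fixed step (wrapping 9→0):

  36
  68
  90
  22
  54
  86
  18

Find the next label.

For the first digit, +3 each step, mod 10: 3, 6, 9, 2, 5, 8, 1 → 4.
Second digit goes 6, 8, 0, 2, 4, 6, 8 → 0 (+2 each step, mod 10).
So the next label is 40.

40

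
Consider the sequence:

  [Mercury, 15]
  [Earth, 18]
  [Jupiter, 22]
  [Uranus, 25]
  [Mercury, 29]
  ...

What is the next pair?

Planet — repeats Mercury → Earth → Jupiter → Uranus: Mercury, Earth, Jupiter, Uranus, Mercury → Earth.
Second coordinate — alternating steps +3, +4, +3, +4, …: 15, 18, 22, 25, 29 → 32.
So the next pair is [Earth, 32].

[Earth, 32]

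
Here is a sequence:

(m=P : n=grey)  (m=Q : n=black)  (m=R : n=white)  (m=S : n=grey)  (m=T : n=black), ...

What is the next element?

(m=U : n=white)

M: letters move forward 1 place in the alphabet, so P, Q, R, S, T → U.
N — repeats grey → black → white: grey, black, white, grey, black → white.
Putting it together: (m=U : n=white).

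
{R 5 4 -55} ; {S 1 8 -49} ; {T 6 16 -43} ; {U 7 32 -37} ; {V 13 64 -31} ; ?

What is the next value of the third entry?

For the letter, letters move forward 1 place in the alphabet: R, S, T, U, V → W.
Second entry: each term is the sum of the two before it, so 5, 1, 6, 7, 13 → 20.
Third entry: 4, 8, 16, 32, 64 → 128 (×2 each step).
Fourth entry: +6 each step, so -55, -49, -43, -37, -31 → -25.

128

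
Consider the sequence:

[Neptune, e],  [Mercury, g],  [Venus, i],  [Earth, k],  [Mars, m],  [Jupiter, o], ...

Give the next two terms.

Planet — runs through the planets Mercury→Neptune: Neptune, Mercury, Venus, Earth, Mars, Jupiter → Saturn → Uranus.
Letter: letters move forward 2 places in the alphabet; e, g, i, k, m, o → q → s.
So the next two terms are [Saturn, q] and [Uranus, s].

[Saturn, q], [Uranus, s]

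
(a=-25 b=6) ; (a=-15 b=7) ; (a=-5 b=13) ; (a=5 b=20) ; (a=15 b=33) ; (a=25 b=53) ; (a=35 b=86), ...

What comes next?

For the a, +10 each step: -25, -15, -5, 5, 15, 25, 35 → 45.
B: each term is the sum of the two before it; 6, 7, 13, 20, 33, 53, 86 → 139.
So the next element is (a=45 b=139).

(a=45 b=139)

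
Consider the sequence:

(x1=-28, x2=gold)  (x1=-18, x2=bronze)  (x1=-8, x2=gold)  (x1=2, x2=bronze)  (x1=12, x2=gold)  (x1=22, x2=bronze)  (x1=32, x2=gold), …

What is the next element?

(x1=42, x2=bronze)

X1 goes -28, -18, -8, 2, 12, 22, 32 → 42 (+10 each step).
X2 — alternates gold ↔ bronze: gold, bronze, gold, bronze, gold, bronze, gold → bronze.
Combining the parts gives (x1=42, x2=bronze).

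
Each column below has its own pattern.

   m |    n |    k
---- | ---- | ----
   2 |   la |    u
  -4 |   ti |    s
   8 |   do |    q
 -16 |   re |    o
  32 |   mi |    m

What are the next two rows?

-64  fa  k; 128  sol  i

Column m: 2, -4, 8, -16, 32 → -64 → 128 (×(-2) each step).
Column n: runs through the solfège scale do→ti; la, ti, do, re, mi → fa → sol.
Column k goes u, s, q, o, m → k → i (letters move back 2 places in the alphabet).
So the next two rows are -64  fa  k and 128  sol  i.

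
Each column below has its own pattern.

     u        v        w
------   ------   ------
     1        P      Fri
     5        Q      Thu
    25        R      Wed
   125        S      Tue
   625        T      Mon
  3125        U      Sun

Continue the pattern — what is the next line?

15625  V  Sat

Column u: ×5 each step; 1, 5, 25, 125, 625, 3125 → 15625.
Column v goes P, Q, R, S, T, U → V (letters move forward 1 place in the alphabet).
Column w goes Fri, Thu, Wed, Tue, Mon, Sun → Sat (runs backward through the weekdays Mon→Sun).
Putting it together: 15625  V  Sat.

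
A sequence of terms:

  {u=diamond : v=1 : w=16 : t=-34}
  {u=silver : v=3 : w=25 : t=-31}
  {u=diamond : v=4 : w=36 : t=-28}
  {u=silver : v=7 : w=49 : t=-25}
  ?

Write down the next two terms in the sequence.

{u=diamond : v=11 : w=64 : t=-22}, {u=silver : v=18 : w=81 : t=-19}

For the u, alternates diamond ↔ silver: diamond, silver, diamond, silver → diamond → silver.
V: each term is the sum of the two before it; 1, 3, 4, 7 → 11 → 18.
W — perfect squares: 4², 5², 6², …: 16, 25, 36, 49 → 64 → 81.
T: +3 each step; -34, -31, -28, -25 → -22 → -19.
So the next two terms are {u=diamond : v=11 : w=64 : t=-22} and {u=silver : v=18 : w=81 : t=-19}.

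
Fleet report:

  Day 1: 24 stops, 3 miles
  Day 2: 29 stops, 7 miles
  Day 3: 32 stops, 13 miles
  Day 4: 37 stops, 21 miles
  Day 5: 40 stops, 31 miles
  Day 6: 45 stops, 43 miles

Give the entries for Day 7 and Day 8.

Stops: alternating steps +5, +3, +5, +3, …, so 24, 29, 32, 37, 40, 45 → 48 → 53.
Miles: differences are 4, 6, 8, … (increasing by 2 each time); 3, 7, 13, 21, 31, 43 → 57 → 73.
Putting the parts together: 48 stops, 57 miles and then 53 stops, 73 miles.

48 stops, 57 miles; 53 stops, 73 miles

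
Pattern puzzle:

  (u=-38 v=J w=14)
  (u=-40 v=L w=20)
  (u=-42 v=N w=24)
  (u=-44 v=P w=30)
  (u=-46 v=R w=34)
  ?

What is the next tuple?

(u=-48 v=T w=40)

U goes -38, -40, -42, -44, -46 → -48 (−2 each step).
V: letters move forward 2 places in the alphabet, so J, L, N, P, R → T.
W: 14, 20, 24, 30, 34 → 40 (alternating steps +6, +4, +6, +4, …).
Putting it together: (u=-48 v=T w=40).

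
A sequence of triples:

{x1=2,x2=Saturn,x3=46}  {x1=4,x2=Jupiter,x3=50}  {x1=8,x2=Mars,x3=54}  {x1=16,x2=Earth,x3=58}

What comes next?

For the x1, ×2 each step: 2, 4, 8, 16 → 32.
X2: Saturn, Jupiter, Mars, Earth → Venus (runs backward through the planets Mercury→Neptune).
X3 — +4 each step: 46, 50, 54, 58 → 62.
Combining the parts gives {x1=32,x2=Venus,x3=62}.

{x1=32,x2=Venus,x3=62}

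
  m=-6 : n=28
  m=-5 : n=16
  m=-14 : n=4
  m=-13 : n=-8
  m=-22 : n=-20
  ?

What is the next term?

m=-21 : n=-32

M — alternating steps +1, −9, +1, −9, …: -6, -5, -14, -13, -22 → -21.
N goes 28, 16, 4, -8, -20 → -32 (−12 each step).
Putting it together: m=-21 : n=-32.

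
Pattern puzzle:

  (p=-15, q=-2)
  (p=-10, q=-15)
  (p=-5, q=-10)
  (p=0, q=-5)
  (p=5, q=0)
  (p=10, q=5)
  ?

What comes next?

(p=15, q=10)

P: +5 each step; -15, -10, -5, 0, 5, 10 → 15.
Q: always the previous value of the p, so -2, -15, -10, -5, 0, 5 → 10.
Putting it together: (p=15, q=10).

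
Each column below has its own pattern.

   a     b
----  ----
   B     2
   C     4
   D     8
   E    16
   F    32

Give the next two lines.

G  64; H  128

Column a goes B, C, D, E, F → G → H (letters move forward 1 place in the alphabet).
Column b goes 2, 4, 8, 16, 32 → 64 → 128 (×2 each step).
So the next two lines are G  64 and H  128.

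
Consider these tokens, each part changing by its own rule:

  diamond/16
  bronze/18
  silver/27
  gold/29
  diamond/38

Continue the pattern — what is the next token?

bronze/40

Rank goes diamond, bronze, silver, gold, diamond → bronze (repeats diamond → bronze → silver → gold).
Second component: alternating steps +2, +9, +2, +9, …, so 16, 18, 27, 29, 38 → 40.
Combining the parts gives bronze/40.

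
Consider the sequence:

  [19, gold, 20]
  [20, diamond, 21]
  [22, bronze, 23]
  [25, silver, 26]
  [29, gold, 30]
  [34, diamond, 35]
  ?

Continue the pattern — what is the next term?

First entry: differences are 1, 2, 3, … (increasing by 1 each time); 19, 20, 22, 25, 29, 34 → 40.
For the rank, repeats gold → diamond → bronze → silver: gold, diamond, bronze, silver, gold, diamond → bronze.
Third entry: always 1 more than the first entry, so 20, 21, 23, 26, 30, 35 → 41.
So the next term is [40, bronze, 41].

[40, bronze, 41]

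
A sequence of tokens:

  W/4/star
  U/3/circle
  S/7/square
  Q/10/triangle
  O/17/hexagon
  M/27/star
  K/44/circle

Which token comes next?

I/71/square

Letter goes W, U, S, Q, O, M, K → I (letters move back 2 places in the alphabet).
Second component — each term is the sum of the two before it: 4, 3, 7, 10, 17, 27, 44 → 71.
For the shape, repeats star → circle → square → triangle → hexagon: star, circle, square, triangle, hexagon, star, circle → square.
So the next token is I/71/square.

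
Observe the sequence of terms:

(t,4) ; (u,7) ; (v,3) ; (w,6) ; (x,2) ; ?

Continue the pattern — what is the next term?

Letter: t, u, v, w, x → y (letters move forward 1 place in the alphabet).
Second part goes 4, 7, 3, 6, 2 → 5 (alternating steps +3, −4, +3, −4, …).
So the next term is (y,5).

(y,5)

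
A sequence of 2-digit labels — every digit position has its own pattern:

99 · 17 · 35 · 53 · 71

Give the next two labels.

99 then 17

First digit — +2 each step, mod 10: 9, 1, 3, 5, 7 → 9 → 1.
For the second digit, −2 each step, mod 10: 9, 7, 5, 3, 1 → 9 → 7.
Putting the parts together: 99 and then 17.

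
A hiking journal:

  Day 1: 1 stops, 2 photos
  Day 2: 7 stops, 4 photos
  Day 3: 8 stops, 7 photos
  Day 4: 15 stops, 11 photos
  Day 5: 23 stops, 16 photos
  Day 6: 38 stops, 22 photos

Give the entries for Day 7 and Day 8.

Stops goes 1, 7, 8, 15, 23, 38 → 61 → 99 (each term is the sum of the two before it).
Photos: differences are 2, 3, 4, … (increasing by 1 each time); 2, 4, 7, 11, 16, 22 → 29 → 37.
Putting the parts together: 61 stops, 29 photos and then 99 stops, 37 photos.

61 stops, 29 photos; 99 stops, 37 photos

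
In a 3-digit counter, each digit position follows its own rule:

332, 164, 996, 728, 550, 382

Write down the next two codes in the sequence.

114, 946

First digit — −2 each step, mod 10: 3, 1, 9, 7, 5, 3 → 1 → 9.
Second digit: 3, 6, 9, 2, 5, 8 → 1 → 4 (+3 each step, mod 10).
Third digit — +2 each step, mod 10: 2, 4, 6, 8, 0, 2 → 4 → 6.
So the next two codes are 114 and 946.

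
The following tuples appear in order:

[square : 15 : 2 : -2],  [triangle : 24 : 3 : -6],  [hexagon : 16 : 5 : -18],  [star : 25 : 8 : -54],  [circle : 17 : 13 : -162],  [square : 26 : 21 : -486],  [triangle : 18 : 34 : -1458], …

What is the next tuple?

[hexagon : 27 : 55 : -4374]

For the shape, repeats square → triangle → hexagon → star → circle: square, triangle, hexagon, star, circle, square, triangle → hexagon.
Second slot: alternating steps +9, −8, +9, −8, …; 15, 24, 16, 25, 17, 26, 18 → 27.
Third slot goes 2, 3, 5, 8, 13, 21, 34 → 55 (each term is the sum of the two before it).
Fourth slot — ×3 each step: -2, -6, -18, -54, -162, -486, -1458 → -4374.
Putting it together: [hexagon : 27 : 55 : -4374].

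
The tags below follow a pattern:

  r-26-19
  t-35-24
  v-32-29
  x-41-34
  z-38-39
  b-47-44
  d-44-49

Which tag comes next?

f-53-54

Letter — letters move forward 2 places in the alphabet, wrapping Z→A: r, t, v, x, z, b, d → f.
Second component: 26, 35, 32, 41, 38, 47, 44 → 53 (alternating steps +9, −3, +9, −3, …).
Third component goes 19, 24, 29, 34, 39, 44, 49 → 54 (+5 each step).
Combining the parts gives f-53-54.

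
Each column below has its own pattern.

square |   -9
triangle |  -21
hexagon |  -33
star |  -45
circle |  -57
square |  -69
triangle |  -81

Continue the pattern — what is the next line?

Shape — repeats square → triangle → hexagon → star → circle: square, triangle, hexagon, star, circle, square, triangle → hexagon.
For the second component, −12 each step: -9, -21, -33, -45, -57, -69, -81 → -93.
Combining the parts gives hexagon  -93.

hexagon  -93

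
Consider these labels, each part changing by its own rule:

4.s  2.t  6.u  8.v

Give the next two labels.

First component — each term is the sum of the two before it: 4, 2, 6, 8 → 14 → 22.
Letter goes s, t, u, v → w → x (letters move forward 1 place in the alphabet).
Putting the parts together: 14.w and then 22.x.

14.w then 22.x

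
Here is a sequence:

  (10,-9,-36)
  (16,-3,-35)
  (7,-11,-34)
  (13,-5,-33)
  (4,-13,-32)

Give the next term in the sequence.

(10,-7,-31)

For the first part, alternating steps +6, −9, +6, −9, …: 10, 16, 7, 13, 4 → 10.
Second part: -9, -3, -11, -5, -13 → -7 (alternating steps +6, −8, +6, −8, …).
Third part: -36, -35, -34, -33, -32 → -31 (+1 each step).
Combining the parts gives (10,-7,-31).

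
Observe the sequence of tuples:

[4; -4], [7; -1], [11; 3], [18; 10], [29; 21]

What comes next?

First slot: 4, 7, 11, 18, 29 → 47 (each term is the sum of the two before it).
Second slot goes -4, -1, 3, 10, 21 → 39 (always 8 less than the first slot).
So the next tuple is [47; 39].

[47; 39]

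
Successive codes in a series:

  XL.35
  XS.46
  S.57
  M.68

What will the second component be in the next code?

For the size, runs through clothing sizes XS→XL: XL, XS, S, M → L.
Second component goes 35, 46, 57, 68 → 79 (+11 each step).

79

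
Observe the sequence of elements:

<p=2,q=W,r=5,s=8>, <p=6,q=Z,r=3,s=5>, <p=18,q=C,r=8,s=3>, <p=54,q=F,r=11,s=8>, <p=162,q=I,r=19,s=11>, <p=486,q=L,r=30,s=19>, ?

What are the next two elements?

P: ×3 each step, so 2, 6, 18, 54, 162, 486 → 1458 → 4374.
Q: W, Z, C, F, I, L → O → R (letters move forward 3 places in the alphabet, wrapping Z→A).
R — each term is the sum of the two before it: 5, 3, 8, 11, 19, 30 → 49 → 79.
For the s, always the previous value of the r: 8, 5, 3, 8, 11, 19 → 30 → 49.
Putting the parts together: <p=1458,q=O,r=49,s=30> and then <p=4374,q=R,r=79,s=49>.

<p=1458,q=O,r=49,s=30>, <p=4374,q=R,r=79,s=49>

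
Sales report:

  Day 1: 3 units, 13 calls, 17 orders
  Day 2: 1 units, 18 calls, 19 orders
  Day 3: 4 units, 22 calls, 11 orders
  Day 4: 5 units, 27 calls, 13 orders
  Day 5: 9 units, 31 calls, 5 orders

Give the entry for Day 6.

Units: each term is the sum of the two before it, so 3, 1, 4, 5, 9 → 14.
Calls: alternating steps +5, +4, +5, +4, …; 13, 18, 22, 27, 31 → 36.
Orders goes 17, 19, 11, 13, 5 → 7 (alternating steps +2, −8, +2, −8, …).
So the next row is 14 units, 36 calls, 7 orders.

14 units, 36 calls, 7 orders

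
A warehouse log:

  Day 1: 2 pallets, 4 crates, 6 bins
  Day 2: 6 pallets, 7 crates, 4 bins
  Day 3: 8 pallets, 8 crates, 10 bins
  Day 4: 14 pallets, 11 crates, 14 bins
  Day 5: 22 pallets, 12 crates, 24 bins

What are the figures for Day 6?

Pallets: 2, 6, 8, 14, 22 → 36 (each term is the sum of the two before it).
Crates — alternating steps +3, +1, +3, +1, …: 4, 7, 8, 11, 12 → 15.
Bins — each term is the sum of the two before it: 6, 4, 10, 14, 24 → 38.
Combining the parts gives 36 pallets, 15 crates, 38 bins.

36 pallets, 15 crates, 38 bins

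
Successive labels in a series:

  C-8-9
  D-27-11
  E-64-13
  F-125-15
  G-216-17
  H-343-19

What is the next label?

Letter — letters move forward 1 place in the alphabet: C, D, E, F, G, H → I.
Second component: perfect cubes: 2³, 3³, 4³, …; 8, 27, 64, 125, 216, 343 → 512.
Third component goes 9, 11, 13, 15, 17, 19 → 21 (+2 each step).
Putting it together: I-512-21.

I-512-21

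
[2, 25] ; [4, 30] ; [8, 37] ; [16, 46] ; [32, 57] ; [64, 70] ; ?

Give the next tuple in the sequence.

For the first component, ×2 each step: 2, 4, 8, 16, 32, 64 → 128.
For the second component, differences are 5, 7, 9, … (increasing by 2 each time): 25, 30, 37, 46, 57, 70 → 85.
So the next tuple is [128, 85].

[128, 85]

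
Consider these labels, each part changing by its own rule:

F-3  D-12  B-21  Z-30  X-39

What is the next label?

For the letter, letters move back 2 places in the alphabet, wrapping A→Z: F, D, B, Z, X → V.
Second component: 3, 12, 21, 30, 39 → 48 (+9 each step).
So the next label is V-48.

V-48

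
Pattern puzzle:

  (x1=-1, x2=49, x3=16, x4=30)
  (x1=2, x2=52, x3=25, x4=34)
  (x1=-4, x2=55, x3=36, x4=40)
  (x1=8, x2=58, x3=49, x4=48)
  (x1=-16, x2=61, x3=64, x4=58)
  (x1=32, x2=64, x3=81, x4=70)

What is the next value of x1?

-64

X1 goes -1, 2, -4, 8, -16, 32 → -64 (×(-2) each step).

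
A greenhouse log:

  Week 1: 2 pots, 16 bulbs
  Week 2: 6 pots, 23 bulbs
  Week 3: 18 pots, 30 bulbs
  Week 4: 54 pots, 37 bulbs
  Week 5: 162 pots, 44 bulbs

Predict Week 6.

For the pots, ×3 each step: 2, 6, 18, 54, 162 → 486.
Bulbs: 16, 23, 30, 37, 44 → 51 (+7 each step).
So the next row is 486 pots, 51 bulbs.

486 pots, 51 bulbs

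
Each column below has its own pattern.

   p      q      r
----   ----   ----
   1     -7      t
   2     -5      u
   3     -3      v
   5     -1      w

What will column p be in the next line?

For the column p, each term is the sum of the two before it: 1, 2, 3, 5 → 8.
Column q goes -7, -5, -3, -1 → 1 (+2 each step).
Column r: letters move forward 1 place in the alphabet; t, u, v, w → x.

8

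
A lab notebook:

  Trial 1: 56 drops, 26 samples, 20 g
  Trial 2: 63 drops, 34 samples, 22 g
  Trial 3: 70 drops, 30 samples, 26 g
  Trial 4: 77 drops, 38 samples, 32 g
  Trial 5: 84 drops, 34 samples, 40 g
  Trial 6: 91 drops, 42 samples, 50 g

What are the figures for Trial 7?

98 drops, 38 samples, 62 g

Drops: +7 each step; 56, 63, 70, 77, 84, 91 → 98.
Samples: alternating steps +8, −4, +8, −4, …, so 26, 34, 30, 38, 34, 42 → 38.
For the g, differences are 2, 4, 6, … (increasing by 2 each time): 20, 22, 26, 32, 40, 50 → 62.
Putting it together: 98 drops, 38 samples, 62 g.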